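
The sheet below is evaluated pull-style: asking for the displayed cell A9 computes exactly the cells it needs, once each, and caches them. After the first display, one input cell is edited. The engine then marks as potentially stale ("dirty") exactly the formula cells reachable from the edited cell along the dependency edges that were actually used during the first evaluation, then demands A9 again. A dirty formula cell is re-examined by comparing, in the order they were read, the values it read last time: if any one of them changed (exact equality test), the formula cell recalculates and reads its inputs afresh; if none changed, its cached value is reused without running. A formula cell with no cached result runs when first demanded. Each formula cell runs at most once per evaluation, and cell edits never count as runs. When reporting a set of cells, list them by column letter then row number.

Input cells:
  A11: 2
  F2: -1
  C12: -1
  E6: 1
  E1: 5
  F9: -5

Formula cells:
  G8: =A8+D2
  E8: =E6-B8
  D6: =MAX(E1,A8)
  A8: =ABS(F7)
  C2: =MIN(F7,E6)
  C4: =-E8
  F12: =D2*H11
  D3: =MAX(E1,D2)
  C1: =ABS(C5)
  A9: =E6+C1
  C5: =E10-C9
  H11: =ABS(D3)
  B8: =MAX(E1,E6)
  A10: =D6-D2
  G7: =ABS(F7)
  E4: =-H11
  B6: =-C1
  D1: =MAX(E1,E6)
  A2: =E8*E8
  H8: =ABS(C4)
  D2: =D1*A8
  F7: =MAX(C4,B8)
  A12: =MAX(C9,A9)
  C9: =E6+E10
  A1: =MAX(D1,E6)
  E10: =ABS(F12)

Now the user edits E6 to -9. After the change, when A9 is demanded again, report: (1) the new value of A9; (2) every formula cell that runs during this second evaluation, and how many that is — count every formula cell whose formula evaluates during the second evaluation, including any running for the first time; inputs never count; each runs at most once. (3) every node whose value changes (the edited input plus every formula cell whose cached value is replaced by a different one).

Demanding A9 again yields 0.
15 formula cells run: A8, A9, B8, C1, C4, C5, C9, D1, D2, D3, E8, E10, F7, F12, H11.
The nodes whose values change: A8, A9, C1, C4, C5, C9, D2, D3, E6, E8, E10, F7, F12, H11.

First demand of the output computes:
  B8 = MAX(5, 1) = 5
  D1 = MAX(5, 1) = 5
  E8 = 1 - 5 = -4
  C4 = -(-4) = 4
  F7 = MAX(4, 5) = 5
  A8 = ABS(5) = 5
  D2 = 5 * 5 = 25
  D3 = MAX(5, 25) = 25
  H11 = ABS(25) = 25
  F12 = 25 * 25 = 625
  E10 = ABS(625) = 625
  C9 = 1 + 625 = 626
  C5 = 625 - 626 = -1
  C1 = ABS(-1) = 1
  A9 = 1 + 1 = 2

After the edit, cleaning proceeds:
  B8: a read changed (E6 1->-9) — executes, giving 5 — identical to its old value.
  D1: a read changed (E6 1->-9) — executes, giving 5 — identical to its old value.
  E8: a read changed (E6 1->-9) — executes, giving -14.
  C4: a read changed (E8 -4->-14) — executes, giving 14.
  F7: a read changed (C4 4->14) — executes, giving 14.
  A8: a read changed (F7 5->14) — executes, giving 14.
  D2: a read changed (A8 5->14) — executes, giving 70.
  D3: a read changed (D2 25->70) — executes, giving 70.
  H11: a read changed (D3 25->70) — executes, giving 70.
  F12: a read changed (D2 25->70; H11 25->70) — executes, giving 4900.
  E10: a read changed (F12 625->4900) — executes, giving 4900.
  C9: a read changed (E6 1->-9; E10 625->4900) — executes, giving 4891.
  C5: a read changed (E10 625->4900; C9 626->4891) — executes, giving 9.
  C1: a read changed (C5 -1->9) — executes, giving 9.
  A9: a read changed (E6 1->-9; C1 1->9) — executes, giving 0.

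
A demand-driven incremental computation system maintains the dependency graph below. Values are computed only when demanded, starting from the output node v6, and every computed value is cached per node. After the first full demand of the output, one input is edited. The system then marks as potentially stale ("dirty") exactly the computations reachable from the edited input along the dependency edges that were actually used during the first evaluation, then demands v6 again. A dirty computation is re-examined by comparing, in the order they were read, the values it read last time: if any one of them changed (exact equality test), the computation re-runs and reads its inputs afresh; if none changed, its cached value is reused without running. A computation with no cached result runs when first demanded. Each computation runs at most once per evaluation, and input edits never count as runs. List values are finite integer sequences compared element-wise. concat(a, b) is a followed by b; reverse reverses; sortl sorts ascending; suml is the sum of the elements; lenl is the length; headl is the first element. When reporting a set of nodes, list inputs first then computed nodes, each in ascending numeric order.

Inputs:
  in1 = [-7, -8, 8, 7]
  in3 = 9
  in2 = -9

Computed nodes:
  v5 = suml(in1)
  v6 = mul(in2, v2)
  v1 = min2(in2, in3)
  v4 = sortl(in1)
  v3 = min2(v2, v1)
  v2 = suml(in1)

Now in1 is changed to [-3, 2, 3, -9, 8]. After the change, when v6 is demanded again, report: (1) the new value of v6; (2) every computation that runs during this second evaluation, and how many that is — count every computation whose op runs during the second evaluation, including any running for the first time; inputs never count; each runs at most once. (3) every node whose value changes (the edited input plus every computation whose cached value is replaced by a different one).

New value of v6: -9.
Computations that run: v2, v6 — 2 in total.
Values that change: in1, v2, v6.

First evaluation (everything demanded from the output):
  v2 = suml([-7, -8, 8, 7]) = 0
  v6 = mul(-9, 0) = 0

Propagation after the edit:
  v2: runs — in1 [-7, -8, 8, 7]->[-3, 2, 3, -9, 8]; result 1.
  v6: runs — v2 0->1; result -9.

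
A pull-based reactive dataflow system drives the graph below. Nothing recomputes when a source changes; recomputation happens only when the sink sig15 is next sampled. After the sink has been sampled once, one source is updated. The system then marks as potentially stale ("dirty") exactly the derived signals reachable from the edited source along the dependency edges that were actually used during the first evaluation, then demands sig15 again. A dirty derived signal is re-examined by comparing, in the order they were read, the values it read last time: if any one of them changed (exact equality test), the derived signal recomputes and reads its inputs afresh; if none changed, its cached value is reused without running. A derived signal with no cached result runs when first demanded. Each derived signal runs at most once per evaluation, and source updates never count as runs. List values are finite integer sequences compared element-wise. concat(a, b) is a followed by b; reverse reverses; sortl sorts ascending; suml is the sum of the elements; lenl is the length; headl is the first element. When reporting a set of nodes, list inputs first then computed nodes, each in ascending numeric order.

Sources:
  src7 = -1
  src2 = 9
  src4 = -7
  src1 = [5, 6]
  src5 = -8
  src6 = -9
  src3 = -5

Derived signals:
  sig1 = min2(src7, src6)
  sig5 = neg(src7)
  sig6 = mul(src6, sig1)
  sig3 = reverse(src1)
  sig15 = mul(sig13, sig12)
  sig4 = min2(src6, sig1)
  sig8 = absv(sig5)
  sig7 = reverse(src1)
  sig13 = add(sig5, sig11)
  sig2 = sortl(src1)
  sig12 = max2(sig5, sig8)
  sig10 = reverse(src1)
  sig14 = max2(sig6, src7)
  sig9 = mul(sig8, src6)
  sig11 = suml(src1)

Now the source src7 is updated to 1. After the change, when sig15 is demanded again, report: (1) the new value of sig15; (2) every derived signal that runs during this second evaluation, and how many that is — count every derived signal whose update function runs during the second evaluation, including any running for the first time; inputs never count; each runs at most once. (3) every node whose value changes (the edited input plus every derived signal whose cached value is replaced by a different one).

First evaluation (everything demanded from the output):
  sig5 = neg(-1) = 1
  sig8 = absv(1) = 1
  sig11 = suml([5, 6]) = 11
  sig12 = max2(1, 1) = 1
  sig13 = add(1, 11) = 12
  sig15 = mul(12, 1) = 12

Propagation after the edit:
  sig5: runs — src7 -1->1; result -1.
  sig8: runs — sig5 1->-1; result 1 (same value as before).
  sig12: runs — sig5 1->-1; result 1 (same value as before).
  sig13: runs — sig5 1->-1; result 10.
  sig15: runs — sig13 12->10; result 10.

New value of sig15: 10.
Derived signals that run: sig5, sig8, sig12, sig13, sig15 — 5 in total.
Values that change: src7, sig5, sig13, sig15.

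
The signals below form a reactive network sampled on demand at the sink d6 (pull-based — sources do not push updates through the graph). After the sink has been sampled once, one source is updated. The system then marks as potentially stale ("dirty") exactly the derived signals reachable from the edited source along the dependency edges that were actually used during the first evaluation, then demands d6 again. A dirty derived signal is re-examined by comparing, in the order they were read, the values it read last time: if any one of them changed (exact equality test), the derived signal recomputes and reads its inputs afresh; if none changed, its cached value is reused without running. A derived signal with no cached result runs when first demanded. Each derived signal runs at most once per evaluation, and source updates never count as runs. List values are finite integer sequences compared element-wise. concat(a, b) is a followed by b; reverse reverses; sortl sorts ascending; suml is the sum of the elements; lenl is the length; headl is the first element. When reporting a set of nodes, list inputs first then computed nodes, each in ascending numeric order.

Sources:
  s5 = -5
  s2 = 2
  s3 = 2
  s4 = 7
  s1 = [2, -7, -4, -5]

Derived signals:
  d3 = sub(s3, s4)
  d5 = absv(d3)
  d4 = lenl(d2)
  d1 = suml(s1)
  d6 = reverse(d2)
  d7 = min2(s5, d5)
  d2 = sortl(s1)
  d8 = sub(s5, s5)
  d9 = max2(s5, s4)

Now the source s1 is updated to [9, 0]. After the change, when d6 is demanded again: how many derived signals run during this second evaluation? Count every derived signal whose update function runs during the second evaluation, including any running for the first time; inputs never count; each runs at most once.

Run set: d2, d6 (2 run).

Initial pass — values computed on the first demand:
  d2 = sortl([2, -7, -4, -5]) = [-7, -5, -4, 2]
  d6 = reverse([-7, -5, -4, 2]) = [2, -4, -5, -7]

Second demand — change propagation:
  d2: re-runs because s1 [2, -7, -4, -5]->[9, 0]; new result [0, 9].
  d6: re-runs because d2 [-7, -5, -4, 2]->[0, 9]; new result [9, 0].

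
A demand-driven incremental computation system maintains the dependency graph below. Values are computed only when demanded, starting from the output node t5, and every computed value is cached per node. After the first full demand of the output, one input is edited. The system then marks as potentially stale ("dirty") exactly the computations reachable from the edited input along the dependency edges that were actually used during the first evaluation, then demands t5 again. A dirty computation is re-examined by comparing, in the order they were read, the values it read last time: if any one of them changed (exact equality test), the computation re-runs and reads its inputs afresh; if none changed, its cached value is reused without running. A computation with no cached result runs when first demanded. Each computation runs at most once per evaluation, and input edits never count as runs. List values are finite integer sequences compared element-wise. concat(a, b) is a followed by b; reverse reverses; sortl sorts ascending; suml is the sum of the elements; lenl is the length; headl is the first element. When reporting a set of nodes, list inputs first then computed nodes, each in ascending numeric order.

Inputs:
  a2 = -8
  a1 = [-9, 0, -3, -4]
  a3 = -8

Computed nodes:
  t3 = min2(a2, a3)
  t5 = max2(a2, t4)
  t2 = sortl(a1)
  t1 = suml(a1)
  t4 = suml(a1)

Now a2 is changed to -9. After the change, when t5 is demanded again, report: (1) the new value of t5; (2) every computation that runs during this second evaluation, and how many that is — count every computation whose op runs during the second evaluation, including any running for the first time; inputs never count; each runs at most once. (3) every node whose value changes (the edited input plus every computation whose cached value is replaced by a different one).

First evaluation (everything demanded from the output):
  t4 = suml([-9, 0, -3, -4]) = -16
  t5 = max2(-8, -16) = -8

Propagation after the edit:
  t5: runs — a2 -8->-9; result -9.

New value of t5: -9.
Computations that run: t5 — 1 in total.
Values that change: a2, t5.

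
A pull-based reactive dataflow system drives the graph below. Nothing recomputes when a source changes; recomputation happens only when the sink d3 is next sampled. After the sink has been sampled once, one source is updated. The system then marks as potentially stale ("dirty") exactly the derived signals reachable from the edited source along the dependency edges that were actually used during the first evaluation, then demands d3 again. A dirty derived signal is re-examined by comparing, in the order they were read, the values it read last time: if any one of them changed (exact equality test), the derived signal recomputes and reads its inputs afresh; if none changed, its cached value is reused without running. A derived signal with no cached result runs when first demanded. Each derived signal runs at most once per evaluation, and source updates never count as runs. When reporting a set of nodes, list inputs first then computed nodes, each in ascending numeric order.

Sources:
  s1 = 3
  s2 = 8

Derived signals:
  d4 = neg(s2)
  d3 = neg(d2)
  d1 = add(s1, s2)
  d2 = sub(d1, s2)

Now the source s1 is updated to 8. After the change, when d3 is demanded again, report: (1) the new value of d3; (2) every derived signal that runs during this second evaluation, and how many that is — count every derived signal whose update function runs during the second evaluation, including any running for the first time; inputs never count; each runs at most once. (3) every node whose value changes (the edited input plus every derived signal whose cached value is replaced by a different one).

New value of d3: -8.
Derived signals that run: d1, d2, d3 — 3 in total.
Values that change: s1, d1, d2, d3.

First evaluation (everything demanded from the output):
  d1 = add(3, 8) = 11
  d2 = sub(11, 8) = 3
  d3 = neg(3) = -3

Propagation after the edit:
  d1: runs — s1 3->8; result 16.
  d2: runs — d1 11->16; result 8.
  d3: runs — d2 3->8; result -8.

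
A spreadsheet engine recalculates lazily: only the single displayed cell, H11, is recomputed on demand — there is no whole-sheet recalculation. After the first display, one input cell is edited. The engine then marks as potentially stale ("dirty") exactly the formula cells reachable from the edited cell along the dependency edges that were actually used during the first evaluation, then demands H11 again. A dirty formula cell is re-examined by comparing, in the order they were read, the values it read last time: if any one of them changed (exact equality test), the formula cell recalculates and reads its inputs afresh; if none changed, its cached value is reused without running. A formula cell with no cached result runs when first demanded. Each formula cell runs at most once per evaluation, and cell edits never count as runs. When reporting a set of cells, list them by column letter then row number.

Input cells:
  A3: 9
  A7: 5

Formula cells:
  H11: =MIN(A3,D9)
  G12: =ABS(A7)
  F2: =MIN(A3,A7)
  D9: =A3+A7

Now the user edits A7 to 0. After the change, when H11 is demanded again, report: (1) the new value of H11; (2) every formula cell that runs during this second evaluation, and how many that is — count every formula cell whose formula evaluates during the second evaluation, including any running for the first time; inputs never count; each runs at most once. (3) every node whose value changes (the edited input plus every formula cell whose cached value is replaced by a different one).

First evaluation (everything demanded from the output):
  D9 = 9 + 5 = 14
  H11 = MIN(9, 14) = 9

Propagation after the edit:
  D9: runs — A7 5->0; result 9.
  H11: runs — D9 14->9; result 9 (same value as before).

New value of H11: 9.
Formula cells that run: D9, H11 — 2 in total.
Values that change: A7, D9.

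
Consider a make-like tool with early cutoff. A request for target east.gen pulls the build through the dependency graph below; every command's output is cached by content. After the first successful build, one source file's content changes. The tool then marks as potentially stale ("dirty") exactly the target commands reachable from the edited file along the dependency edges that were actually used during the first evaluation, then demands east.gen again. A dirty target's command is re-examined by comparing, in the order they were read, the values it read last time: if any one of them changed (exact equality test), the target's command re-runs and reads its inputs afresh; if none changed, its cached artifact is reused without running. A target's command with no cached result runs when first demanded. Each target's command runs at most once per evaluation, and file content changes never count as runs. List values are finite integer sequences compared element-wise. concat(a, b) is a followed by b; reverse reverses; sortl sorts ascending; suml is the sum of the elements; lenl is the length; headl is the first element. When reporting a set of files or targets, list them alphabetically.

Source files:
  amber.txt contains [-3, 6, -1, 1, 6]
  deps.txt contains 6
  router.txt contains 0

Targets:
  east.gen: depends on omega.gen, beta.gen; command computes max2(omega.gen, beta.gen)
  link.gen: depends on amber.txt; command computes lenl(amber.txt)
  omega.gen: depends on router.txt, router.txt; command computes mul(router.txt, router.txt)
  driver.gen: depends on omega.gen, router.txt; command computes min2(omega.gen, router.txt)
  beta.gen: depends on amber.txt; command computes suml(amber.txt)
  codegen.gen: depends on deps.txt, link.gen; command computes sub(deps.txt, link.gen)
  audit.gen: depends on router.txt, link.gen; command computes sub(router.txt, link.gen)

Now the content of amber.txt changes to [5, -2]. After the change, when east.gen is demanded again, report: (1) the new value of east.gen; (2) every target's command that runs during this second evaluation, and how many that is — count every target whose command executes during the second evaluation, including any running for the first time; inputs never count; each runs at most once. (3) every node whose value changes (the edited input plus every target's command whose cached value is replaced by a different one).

Demanding east.gen again yields 3.
2 target commands run: beta.gen, east.gen.
The nodes whose values change: amber.txt, beta.gen, east.gen.

First demand of the output computes:
  beta.gen = suml([-3, 6, -1, 1, 6]) = 9
  omega.gen = mul(0, 0) = 0
  east.gen = max2(0, 9) = 9

After the edit, cleaning proceeds:
  beta.gen: a read changed (amber.txt [-3, 6, -1, 1, 6]->[5, -2]) — executes, giving 3.
  east.gen: a read changed (beta.gen 9->3) — executes, giving 3.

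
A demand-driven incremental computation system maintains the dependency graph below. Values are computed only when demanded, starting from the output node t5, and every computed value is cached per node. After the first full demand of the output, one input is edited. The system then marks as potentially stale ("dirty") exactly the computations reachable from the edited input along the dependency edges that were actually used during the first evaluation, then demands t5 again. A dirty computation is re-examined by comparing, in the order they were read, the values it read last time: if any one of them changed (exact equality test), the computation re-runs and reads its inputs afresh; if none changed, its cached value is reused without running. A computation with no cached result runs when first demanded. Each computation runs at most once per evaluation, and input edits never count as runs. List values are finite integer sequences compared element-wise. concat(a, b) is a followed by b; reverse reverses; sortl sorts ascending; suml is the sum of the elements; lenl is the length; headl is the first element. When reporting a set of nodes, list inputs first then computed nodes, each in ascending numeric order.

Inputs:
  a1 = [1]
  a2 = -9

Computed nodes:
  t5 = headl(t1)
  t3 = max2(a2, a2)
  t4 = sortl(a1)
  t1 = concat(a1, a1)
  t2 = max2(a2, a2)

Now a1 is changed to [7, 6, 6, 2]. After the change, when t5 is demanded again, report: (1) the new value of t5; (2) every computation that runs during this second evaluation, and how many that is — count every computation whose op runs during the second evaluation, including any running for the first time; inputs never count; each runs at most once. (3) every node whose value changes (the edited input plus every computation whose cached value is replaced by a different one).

First evaluation (everything demanded from the output):
  t1 = concat([1], [1]) = [1, 1]
  t5 = headl([1, 1]) = 1

Propagation after the edit:
  t1: runs — a1 [1]->[7, 6, 6, 2]; a1 [1]->[7, 6, 6, 2]; result [7, 6, 6, 2, 7, 6, 6, 2].
  t5: runs — t1 [1, 1]->[7, 6, 6, 2, 7, 6, 6, 2]; result 7.

New value of t5: 7.
Computations that run: t1, t5 — 2 in total.
Values that change: a1, t1, t5.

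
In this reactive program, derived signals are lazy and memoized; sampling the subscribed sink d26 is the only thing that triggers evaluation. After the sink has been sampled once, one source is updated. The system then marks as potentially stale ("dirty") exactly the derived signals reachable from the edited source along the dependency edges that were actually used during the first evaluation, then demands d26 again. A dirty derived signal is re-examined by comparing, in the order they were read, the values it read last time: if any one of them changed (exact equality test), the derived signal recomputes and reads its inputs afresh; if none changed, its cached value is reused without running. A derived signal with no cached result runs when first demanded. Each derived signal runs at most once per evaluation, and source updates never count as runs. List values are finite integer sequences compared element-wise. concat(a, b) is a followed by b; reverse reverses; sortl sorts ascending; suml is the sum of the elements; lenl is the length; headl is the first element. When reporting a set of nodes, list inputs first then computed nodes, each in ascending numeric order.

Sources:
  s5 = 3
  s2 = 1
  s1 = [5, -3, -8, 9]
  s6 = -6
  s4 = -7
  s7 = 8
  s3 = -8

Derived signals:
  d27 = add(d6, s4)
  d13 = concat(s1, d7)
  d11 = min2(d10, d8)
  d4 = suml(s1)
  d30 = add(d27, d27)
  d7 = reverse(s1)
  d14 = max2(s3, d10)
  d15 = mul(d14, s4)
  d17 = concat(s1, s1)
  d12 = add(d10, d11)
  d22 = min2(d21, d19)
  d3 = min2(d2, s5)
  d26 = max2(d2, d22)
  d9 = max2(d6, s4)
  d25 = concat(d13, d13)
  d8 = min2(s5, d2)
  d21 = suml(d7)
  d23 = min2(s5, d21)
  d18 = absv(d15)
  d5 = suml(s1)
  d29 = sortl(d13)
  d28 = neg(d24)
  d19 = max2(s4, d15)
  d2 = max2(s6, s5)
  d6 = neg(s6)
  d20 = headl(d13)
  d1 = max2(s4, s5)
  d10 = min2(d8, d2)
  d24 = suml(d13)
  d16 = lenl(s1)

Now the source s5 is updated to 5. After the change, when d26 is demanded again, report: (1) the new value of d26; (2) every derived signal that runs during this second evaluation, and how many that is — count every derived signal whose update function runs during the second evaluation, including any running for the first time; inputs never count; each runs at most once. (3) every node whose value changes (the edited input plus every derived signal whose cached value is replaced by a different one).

Demanding d26 again yields 5.
7 derived signals run: d2, d8, d10, d14, d15, d19, d26.
The nodes whose values change: s5, d2, d8, d10, d14, d15, d26.
Note where the cutoff bites: d22 is checked, finds nothing changed, and keeps its cache.

First demand of the output computes:
  d2 = max2(-6, 3) = 3
  d7 = reverse([5, -3, -8, 9]) = [9, -8, -3, 5]
  d8 = min2(3, 3) = 3
  d10 = min2(3, 3) = 3
  d14 = max2(-8, 3) = 3
  d15 = mul(3, -7) = -21
  d19 = max2(-7, -21) = -7
  d21 = suml([9, -8, -3, 5]) = 3
  d22 = min2(3, -7) = -7
  d26 = max2(3, -7) = 3

After the edit, cleaning proceeds:
  d2: a read changed (s5 3->5) — executes, giving 5.
  d8: a read changed (s5 3->5; d2 3->5) — executes, giving 5.
  d10: a read changed (d8 3->5; d2 3->5) — executes, giving 5.
  d14: a read changed (d10 3->5) — executes, giving 5.
  d15: a read changed (d14 3->5) — executes, giving -35.
  d19: a read changed (d15 -21->-35) — executes, giving -7 — identical to its old value.
  d22: dirty, but its reads are unchanged (d21 unchanged, d19 unchanged); cached -7 stands.
  d26: a read changed (d2 3->5) — executes, giving 5.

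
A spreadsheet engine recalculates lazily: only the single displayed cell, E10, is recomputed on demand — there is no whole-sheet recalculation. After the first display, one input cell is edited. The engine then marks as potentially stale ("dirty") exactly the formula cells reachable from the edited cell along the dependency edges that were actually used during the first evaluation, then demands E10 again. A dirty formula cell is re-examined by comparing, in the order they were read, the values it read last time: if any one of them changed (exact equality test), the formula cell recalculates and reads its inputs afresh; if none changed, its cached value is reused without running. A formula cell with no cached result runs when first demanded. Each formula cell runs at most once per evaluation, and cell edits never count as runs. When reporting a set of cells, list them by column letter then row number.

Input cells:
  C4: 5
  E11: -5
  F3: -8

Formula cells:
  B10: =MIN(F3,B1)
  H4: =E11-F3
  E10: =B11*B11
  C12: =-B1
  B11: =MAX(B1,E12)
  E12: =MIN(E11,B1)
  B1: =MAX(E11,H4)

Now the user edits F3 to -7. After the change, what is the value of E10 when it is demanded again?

New value of E10: 4.

First evaluation (everything demanded from the output):
  H4 = -5 - -8 = 3
  B1 = MAX(-5, 3) = 3
  E12 = MIN(-5, 3) = -5
  B11 = MAX(3, -5) = 3
  E10 = 3 * 3 = 9

Propagation after the edit:
  H4: runs — F3 -8->-7; result 2.
  B1: runs — H4 3->2; result 2.
  E12: runs — B1 3->2; result -5 (same value as before).
  B11: runs — B1 3->2; result 2.
  E10: runs — B11 3->2; B11 3->2; result 4.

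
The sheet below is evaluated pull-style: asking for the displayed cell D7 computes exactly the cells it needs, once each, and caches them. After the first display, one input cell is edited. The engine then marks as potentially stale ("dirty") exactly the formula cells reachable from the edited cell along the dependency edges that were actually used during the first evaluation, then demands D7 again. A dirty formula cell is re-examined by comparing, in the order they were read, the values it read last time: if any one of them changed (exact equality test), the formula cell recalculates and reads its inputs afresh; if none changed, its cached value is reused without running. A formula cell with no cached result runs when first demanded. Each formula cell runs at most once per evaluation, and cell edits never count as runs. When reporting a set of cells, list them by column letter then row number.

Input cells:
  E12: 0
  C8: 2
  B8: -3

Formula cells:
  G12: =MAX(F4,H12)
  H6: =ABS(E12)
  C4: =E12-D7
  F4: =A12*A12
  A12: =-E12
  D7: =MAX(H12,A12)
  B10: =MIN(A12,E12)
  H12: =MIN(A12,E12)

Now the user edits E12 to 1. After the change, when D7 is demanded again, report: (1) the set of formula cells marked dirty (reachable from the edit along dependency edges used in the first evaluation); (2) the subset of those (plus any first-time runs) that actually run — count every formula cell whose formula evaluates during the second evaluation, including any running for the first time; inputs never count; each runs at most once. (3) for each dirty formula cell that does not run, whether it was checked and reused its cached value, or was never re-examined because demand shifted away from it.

First demand of the output computes:
  A12 = -(0) = 0
  H12 = MIN(0, 0) = 0
  D7 = MAX(0, 0) = 0

After the edit, cleaning proceeds:
  A12: a read changed (E12 0->1) — executes, giving -1.
  H12: a read changed (A12 0->-1; E12 0->1) — executes, giving -1.
  D7: a read changed (H12 0->-1; A12 0->-1) — executes, giving -1.

The edit dirties: A12, D7, H12.
3 formula cells run: A12, D7, H12.
No dirty formula cell escaped a run.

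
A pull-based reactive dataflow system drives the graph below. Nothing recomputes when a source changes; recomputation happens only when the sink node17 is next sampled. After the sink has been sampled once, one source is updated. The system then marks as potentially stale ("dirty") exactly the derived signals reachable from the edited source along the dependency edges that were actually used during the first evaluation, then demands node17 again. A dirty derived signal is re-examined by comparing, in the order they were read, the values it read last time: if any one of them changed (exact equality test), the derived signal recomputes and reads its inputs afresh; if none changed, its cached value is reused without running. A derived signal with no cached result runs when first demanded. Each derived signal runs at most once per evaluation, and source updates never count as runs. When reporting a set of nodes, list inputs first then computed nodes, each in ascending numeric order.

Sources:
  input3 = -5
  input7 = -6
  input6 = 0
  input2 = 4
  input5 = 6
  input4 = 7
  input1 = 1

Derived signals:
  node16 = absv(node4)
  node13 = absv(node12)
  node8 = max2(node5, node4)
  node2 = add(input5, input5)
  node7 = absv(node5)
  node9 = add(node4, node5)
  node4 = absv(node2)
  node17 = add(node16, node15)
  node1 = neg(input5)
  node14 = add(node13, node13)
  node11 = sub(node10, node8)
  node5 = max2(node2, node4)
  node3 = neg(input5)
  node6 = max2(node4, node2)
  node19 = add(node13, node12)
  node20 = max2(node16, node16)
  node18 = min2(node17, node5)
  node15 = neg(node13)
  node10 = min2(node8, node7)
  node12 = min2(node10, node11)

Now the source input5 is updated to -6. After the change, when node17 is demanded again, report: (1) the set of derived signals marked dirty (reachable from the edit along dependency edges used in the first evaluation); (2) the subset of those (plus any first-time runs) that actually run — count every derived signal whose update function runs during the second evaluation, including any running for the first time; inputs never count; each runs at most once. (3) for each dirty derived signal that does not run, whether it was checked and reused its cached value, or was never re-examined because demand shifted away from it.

Marked dirty: node2, node4, node5, node7, node8, node10, node11, node12, node13, node15, node16, node17.
Derived signals that run: node2, node4, node5 — 3 in total.
Checked but reused from cache: node7, node8, node10, node11, node12, node13, node15, node16, node17.
Key observation: the cutoff stops propagation at node7 — its inputs' values are unchanged, so it reuses its cache.

First evaluation (everything demanded from the output):
  node2 = add(6, 6) = 12
  node4 = absv(12) = 12
  node5 = max2(12, 12) = 12
  node7 = absv(12) = 12
  node8 = max2(12, 12) = 12
  node10 = min2(12, 12) = 12
  node11 = sub(12, 12) = 0
  node12 = min2(12, 0) = 0
  node13 = absv(0) = 0
  node15 = neg(0) = 0
  node16 = absv(12) = 12
  node17 = add(12, 0) = 12

Propagation after the edit:
  node2: runs — input5 6->-6; input5 6->-6; result -12.
  node4: runs — node2 12->-12; result 12 (same value as before).
  node5: runs — node2 12->-12; result 12 (same value as before).
  node7: checked — values it read are unchanged (node5 unchanged); reused cached 12 without running.
  node8: checked — values it read are unchanged (node5 unchanged, node4 unchanged); reused cached 12 without running.
  node10: checked — values it read are unchanged (node8 unchanged, node7 unchanged); reused cached 12 without running.
  node11: checked — values it read are unchanged (node10 unchanged, node8 unchanged); reused cached 0 without running.
  node12: checked — values it read are unchanged (node10 unchanged, node11 unchanged); reused cached 0 without running.
  node13: checked — values it read are unchanged (node12 unchanged); reused cached 0 without running.
  node15: checked — values it read are unchanged (node13 unchanged); reused cached 0 without running.
  node16: checked — values it read are unchanged (node4 unchanged); reused cached 12 without running.
  node17: checked — values it read are unchanged (node16 unchanged, node15 unchanged); reused cached 12 without running.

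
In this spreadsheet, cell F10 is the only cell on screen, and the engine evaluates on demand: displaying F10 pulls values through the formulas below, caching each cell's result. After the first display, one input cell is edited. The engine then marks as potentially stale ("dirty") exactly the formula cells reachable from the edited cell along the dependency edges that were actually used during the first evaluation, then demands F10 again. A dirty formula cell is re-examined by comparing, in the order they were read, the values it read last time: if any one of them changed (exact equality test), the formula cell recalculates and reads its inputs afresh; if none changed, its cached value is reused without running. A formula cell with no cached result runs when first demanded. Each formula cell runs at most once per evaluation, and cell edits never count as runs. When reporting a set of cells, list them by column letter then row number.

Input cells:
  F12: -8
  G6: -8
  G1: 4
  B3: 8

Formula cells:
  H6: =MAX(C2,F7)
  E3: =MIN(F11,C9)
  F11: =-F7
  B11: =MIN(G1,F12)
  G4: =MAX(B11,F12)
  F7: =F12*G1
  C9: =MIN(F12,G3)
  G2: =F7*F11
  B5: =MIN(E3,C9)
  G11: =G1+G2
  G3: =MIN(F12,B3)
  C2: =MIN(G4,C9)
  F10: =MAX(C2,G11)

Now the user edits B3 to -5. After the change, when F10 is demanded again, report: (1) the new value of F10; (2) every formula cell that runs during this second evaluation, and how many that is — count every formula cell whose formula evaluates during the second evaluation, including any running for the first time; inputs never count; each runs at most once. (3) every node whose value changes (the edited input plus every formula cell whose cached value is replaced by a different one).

F10 now evaluates to -8.
Run set: G3 (1 run).
Changed values: B3.
The important point: G3 recomputes to an identical value, and the output ends up unchanged.

Initial pass — values computed on the first demand:
  B11 = MIN(4, -8) = -8
  F7 = -8 * 4 = -32
  F11 = -(-32) = 32
  G2 = -32 * 32 = -1024
  G3 = MIN(-8, 8) = -8
  C9 = MIN(-8, -8) = -8
  G4 = MAX(-8, -8) = -8
  C2 = MIN(-8, -8) = -8
  G11 = 4 + -1024 = -1020
  F10 = MAX(-8, -1020) = -8

Second demand — change propagation:
  G3: re-runs because B3 8->-5; new result -8 (unchanged).
  C9: re-examined; everything it read last time is the same (F12 unchanged, G3 unchanged) — cache -8 kept, no run.
  C2: re-examined; everything it read last time is the same (G4 unchanged, C9 unchanged) — cache -8 kept, no run.
  F10: re-examined; everything it read last time is the same (C2 unchanged, G11 unchanged) — cache -8 kept, no run.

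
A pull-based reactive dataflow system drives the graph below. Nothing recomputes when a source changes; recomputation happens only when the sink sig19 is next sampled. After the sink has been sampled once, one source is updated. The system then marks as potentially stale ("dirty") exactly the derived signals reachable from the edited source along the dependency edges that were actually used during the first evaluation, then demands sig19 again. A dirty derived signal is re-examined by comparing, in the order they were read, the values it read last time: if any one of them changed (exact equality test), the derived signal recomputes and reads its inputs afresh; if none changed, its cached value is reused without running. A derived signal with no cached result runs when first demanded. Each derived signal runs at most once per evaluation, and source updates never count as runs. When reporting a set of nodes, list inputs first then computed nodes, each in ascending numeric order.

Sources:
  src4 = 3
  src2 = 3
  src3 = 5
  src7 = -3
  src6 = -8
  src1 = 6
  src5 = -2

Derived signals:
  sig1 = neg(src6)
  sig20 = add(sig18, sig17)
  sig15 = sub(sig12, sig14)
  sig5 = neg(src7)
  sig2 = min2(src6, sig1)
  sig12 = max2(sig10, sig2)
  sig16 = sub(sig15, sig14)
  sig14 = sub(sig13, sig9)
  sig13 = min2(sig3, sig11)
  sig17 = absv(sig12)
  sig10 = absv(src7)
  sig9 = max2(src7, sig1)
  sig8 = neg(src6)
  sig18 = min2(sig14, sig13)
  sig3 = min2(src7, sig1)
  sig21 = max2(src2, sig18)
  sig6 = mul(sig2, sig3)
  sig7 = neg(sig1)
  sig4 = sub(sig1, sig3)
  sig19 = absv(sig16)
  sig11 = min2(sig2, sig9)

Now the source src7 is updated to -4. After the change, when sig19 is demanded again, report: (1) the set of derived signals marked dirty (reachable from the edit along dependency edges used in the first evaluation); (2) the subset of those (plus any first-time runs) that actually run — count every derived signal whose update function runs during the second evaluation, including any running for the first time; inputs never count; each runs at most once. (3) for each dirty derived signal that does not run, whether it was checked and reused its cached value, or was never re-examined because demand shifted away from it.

First evaluation (everything demanded from the output):
  sig1 = neg(-8) = 8
  sig2 = min2(-8, 8) = -8
  sig3 = min2(-3, 8) = -3
  sig9 = max2(-3, 8) = 8
  sig10 = absv(-3) = 3
  sig11 = min2(-8, 8) = -8
  sig12 = max2(3, -8) = 3
  sig13 = min2(-3, -8) = -8
  sig14 = sub(-8, 8) = -16
  sig15 = sub(3, -16) = 19
  sig16 = sub(19, -16) = 35
  sig19 = absv(35) = 35

Propagation after the edit:
  sig3: runs — src7 -3->-4; result -4.
  sig9: runs — src7 -3->-4; result 8 (same value as before).
  sig10: runs — src7 -3->-4; result 4.
  sig11: checked — values it read are unchanged (sig2 unchanged, sig9 unchanged); reused cached -8 without running.
  sig12: runs — sig10 3->4; result 4.
  sig13: runs — sig3 -3->-4; result -8 (same value as before).
  sig14: checked — values it read are unchanged (sig13 unchanged, sig9 unchanged); reused cached -16 without running.
  sig15: runs — sig12 3->4; result 20.
  sig16: runs — sig15 19->20; result 36.
  sig19: runs — sig16 35->36; result 36.

Key observation: the cutoff stops propagation at sig11 — its inputs' values are unchanged, so it reuses its cache.

Marked dirty: sig3, sig9, sig10, sig11, sig12, sig13, sig14, sig15, sig16, sig19.
Derived signals that run: sig3, sig9, sig10, sig12, sig13, sig15, sig16, sig19 — 8 in total.
Checked but reused from cache: sig11, sig14.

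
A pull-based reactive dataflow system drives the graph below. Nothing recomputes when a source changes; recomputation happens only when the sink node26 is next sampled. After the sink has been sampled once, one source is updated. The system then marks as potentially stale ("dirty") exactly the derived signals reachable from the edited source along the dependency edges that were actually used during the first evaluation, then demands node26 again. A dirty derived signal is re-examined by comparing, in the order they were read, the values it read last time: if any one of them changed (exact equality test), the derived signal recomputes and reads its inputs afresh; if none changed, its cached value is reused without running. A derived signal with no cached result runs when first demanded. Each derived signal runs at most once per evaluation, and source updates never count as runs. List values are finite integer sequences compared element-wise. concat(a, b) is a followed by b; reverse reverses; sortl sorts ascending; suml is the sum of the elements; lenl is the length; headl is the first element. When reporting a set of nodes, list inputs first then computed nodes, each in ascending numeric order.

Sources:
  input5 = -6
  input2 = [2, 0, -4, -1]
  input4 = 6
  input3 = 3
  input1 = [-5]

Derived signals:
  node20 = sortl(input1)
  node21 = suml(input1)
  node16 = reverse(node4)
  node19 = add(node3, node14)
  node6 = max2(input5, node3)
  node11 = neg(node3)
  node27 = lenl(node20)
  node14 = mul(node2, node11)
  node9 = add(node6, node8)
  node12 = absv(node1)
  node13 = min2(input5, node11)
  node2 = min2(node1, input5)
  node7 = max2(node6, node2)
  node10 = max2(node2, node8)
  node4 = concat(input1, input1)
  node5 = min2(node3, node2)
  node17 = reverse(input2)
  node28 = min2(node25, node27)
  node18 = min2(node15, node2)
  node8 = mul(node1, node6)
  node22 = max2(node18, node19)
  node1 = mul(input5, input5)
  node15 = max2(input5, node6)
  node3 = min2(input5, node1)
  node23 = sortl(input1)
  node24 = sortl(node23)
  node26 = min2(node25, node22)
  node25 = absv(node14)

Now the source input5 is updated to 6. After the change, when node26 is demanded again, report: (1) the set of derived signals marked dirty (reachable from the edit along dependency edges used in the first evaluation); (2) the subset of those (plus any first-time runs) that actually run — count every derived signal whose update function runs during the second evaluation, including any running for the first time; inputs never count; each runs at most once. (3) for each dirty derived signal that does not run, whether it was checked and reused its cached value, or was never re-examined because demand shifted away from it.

Marked dirty: node1, node2, node3, node6, node11, node14, node15, node18, node19, node22, node25, node26.
Derived signals that run: node1, node2, node3, node6, node11, node14, node15, node18, node19, node22, node26 — 11 in total.
Checked but reused from cache: node25.
Key observation: the cutoff stops propagation at node25 — its inputs' values are unchanged, so it reuses its cache.

First evaluation (everything demanded from the output):
  node1 = mul(-6, -6) = 36
  node2 = min2(36, -6) = -6
  node3 = min2(-6, 36) = -6
  node6 = max2(-6, -6) = -6
  node11 = neg(-6) = 6
  node14 = mul(-6, 6) = -36
  node15 = max2(-6, -6) = -6
  node18 = min2(-6, -6) = -6
  node19 = add(-6, -36) = -42
  node22 = max2(-6, -42) = -6
  node25 = absv(-36) = 36
  node26 = min2(36, -6) = -6

Propagation after the edit:
  node1: runs — input5 -6->6; input5 -6->6; result 36 (same value as before).
  node2: runs — input5 -6->6; result 6.
  node3: runs — input5 -6->6; result 6.
  node6: runs — input5 -6->6; node3 -6->6; result 6.
  node11: runs — node3 -6->6; result -6.
  node14: runs — node2 -6->6; node11 6->-6; result -36 (same value as before).
  node15: runs — input5 -6->6; node6 -6->6; result 6.
  node18: runs — node15 -6->6; node2 -6->6; result 6.
  node19: runs — node3 -6->6; result -30.
  node22: runs — node18 -6->6; node19 -42->-30; result 6.
  node25: checked — values it read are unchanged (node14 unchanged); reused cached 36 without running.
  node26: runs — node22 -6->6; result 6.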